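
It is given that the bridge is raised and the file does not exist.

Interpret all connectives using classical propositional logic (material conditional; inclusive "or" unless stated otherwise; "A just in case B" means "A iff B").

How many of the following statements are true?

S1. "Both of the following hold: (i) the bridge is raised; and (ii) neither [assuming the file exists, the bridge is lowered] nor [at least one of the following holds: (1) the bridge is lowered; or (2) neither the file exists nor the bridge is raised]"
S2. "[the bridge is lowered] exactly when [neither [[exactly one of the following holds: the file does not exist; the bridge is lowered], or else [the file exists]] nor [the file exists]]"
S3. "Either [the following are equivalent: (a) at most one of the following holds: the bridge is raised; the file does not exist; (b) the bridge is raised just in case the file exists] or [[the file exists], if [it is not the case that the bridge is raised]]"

Let P = "the bridge is raised" (T), Q = "the file exists" (F).

S1: Formalization: P ∧ ((Q → ¬P) ↓ (¬P ∨ (Q ↓ P)))

¬P = ¬T = F
Q → ¬P = F → F = T
¬P = ¬T = F
Q ↓ P = F ↓ T = F
¬P ∨ (Q ↓ P) = F ∨ F = F
(Q → ¬P) ↓ (¬P ∨ (Q ↓ P)) = T ↓ F = F
P ∧ ((Q → ¬P) ↓ (¬P ∨ (Q ↓ P))) = T ∧ F = F
So S1 is false.

S2: In symbols: ¬P ↔ (((¬Q ⊕ ¬P) ∨ Q) ↓ Q)

¬P = ¬T = F
¬Q = ¬F = T
¬P = ¬T = F
¬Q ⊕ ¬P = T ⊕ F = T
(¬Q ⊕ ¬P) ∨ Q = T ∨ F = T
((¬Q ⊕ ¬P) ∨ Q) ↓ Q = T ↓ F = F
¬P ↔ (((¬Q ⊕ ¬P) ∨ Q) ↓ Q) = F ↔ F = T
Hence S2 is true.

S3: Formalization: ((P ↑ ¬Q) ↔ (P ↔ Q)) ∨ (¬P → Q)

¬Q = ¬F = T
P ↑ ¬Q = T ↑ T = F
P ↔ Q = T ↔ F = F
(P ↑ ¬Q) ↔ (P ↔ Q) = F ↔ F = T
¬P = ¬T = F
¬P → Q = F → F = T
((P ↑ ¬Q) ↔ (P ↔ Q)) ∨ (¬P → Q) = T ∨ T = T
Hence S3 is true.

2 of the 3 statements are true.

2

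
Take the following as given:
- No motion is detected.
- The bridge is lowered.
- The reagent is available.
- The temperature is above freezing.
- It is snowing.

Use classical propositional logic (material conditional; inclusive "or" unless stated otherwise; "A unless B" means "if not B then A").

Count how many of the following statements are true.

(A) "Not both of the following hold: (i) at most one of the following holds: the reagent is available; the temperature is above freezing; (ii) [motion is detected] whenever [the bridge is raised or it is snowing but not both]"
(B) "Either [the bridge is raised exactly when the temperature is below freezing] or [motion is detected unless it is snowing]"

Let Q = "the reagent is available" (True), P = "the temperature is below freezing" (False), W = "the bridge is raised" (False), H = "it is snowing" (True), U = "motion is detected" (False).

(A): In symbols: (Q nand not P) nand ((W xor H) -> U)

not P = not False = True
Q nand not P = True nand True = False
W xor H = False xor True = True
(W xor H) -> U = True -> False = False
(Q nand not P) nand ((W xor H) -> U) = False nand False = True
Thus (A) is true.

(B): Parsed as (W iff P) or (U or H)

W iff P = False iff False = True
U or H = False or True = True
(W iff P) or (U or H) = True or True = True
Hence (B) is true.

2 of the 2 statements are true.

2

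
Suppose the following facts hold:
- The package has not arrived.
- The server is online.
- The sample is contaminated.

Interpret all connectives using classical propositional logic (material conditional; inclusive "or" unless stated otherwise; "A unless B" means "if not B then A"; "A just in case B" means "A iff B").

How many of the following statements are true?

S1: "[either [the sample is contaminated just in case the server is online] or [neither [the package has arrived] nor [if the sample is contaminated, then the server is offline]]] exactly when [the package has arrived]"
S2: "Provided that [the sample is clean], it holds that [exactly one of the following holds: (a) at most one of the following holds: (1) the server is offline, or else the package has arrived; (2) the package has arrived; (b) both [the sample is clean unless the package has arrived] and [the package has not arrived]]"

1

Let R = "the sample is contaminated" (T), Q = "the server is online" (T), P = "the package has arrived" (F).

S1: Formalization: ((R <-> Q) | (P nor (R -> ~Q))) <-> P

R <-> Q = T <-> T = T
~Q = ~T = F
R -> ~Q = T -> F = F
P nor (R -> ~Q) = F nor F = T
(R <-> Q) | (P nor (R -> ~Q)) = T | T = T
((R <-> Q) | (P nor (R -> ~Q))) <-> P = T <-> F = F
Hence S1 is false.

S2: Parsed as ~R -> (((~Q | P) nand P) xor ((~R | P) & ~P))

~R = ~T = F
~Q = ~T = F
~Q | P = F | F = F
(~Q | P) nand P = F nand F = T
~R = ~T = F
~R | P = F | F = F
~P = ~F = T
(~R | P) & ~P = F & T = F
((~Q | P) nand P) xor ((~R | P) & ~P) = T xor F = T
~R -> (((~Q | P) nand P) xor ((~R | P) & ~P)) = F -> T = T
Hence S2 is true.

1 of the 2 statements is true (S2).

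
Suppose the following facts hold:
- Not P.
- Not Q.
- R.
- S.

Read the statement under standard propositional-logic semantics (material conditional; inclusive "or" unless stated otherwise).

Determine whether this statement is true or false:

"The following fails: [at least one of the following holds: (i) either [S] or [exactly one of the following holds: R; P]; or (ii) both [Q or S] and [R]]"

False.

Formalization: ¬((S ∨ (R ⊕ P)) ∨ ((Q ∨ S) ∧ R))

R ⊕ P = T ⊕ F = T
S ∨ (R ⊕ P) = T ∨ T = T
Q ∨ S = F ∨ T = T
(Q ∨ S) ∧ R = T ∧ T = T
(S ∨ (R ⊕ P)) ∨ ((Q ∨ S) ∧ R) = T ∨ T = T
¬((S ∨ (R ⊕ P)) ∨ ((Q ∨ S) ∧ R)) = ¬T = F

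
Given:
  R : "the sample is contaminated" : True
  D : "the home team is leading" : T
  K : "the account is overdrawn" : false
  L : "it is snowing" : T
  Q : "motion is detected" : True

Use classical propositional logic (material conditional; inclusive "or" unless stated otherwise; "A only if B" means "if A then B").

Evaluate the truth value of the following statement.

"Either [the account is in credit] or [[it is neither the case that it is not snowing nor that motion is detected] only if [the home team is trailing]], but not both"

False

Parsed as ¬K ⊕ ((¬L ↓ Q) → ¬D)

¬K = ¬F = T
¬L = ¬T = F
¬L ↓ Q = F ↓ T = F
¬D = ¬T = F
(¬L ↓ Q) → ¬D = F → F = T
¬K ⊕ ((¬L ↓ Q) → ¬D) = T ⊕ T = F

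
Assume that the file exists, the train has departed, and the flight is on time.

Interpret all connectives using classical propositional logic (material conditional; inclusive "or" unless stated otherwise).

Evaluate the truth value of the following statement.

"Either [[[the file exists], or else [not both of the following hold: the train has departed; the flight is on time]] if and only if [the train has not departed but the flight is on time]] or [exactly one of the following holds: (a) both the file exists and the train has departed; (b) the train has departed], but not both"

False

Let P = "the file exists" (T), Q = "the train has departed" (T), R = "the flight is delayed" (F).
In symbols: ((P | (Q nand ~R)) <-> (~Q & ~R)) xor ((P & Q) xor Q)

~R = ~F = T
Q nand ~R = T nand T = F
P | (Q nand ~R) = T | F = T
~Q = ~T = F
~R = ~F = T
~Q & ~R = F & T = F
(P | (Q nand ~R)) <-> (~Q & ~R) = T <-> F = F
P & Q = T & T = T
(P & Q) xor Q = T xor T = F
((P | (Q nand ~R)) <-> (~Q & ~R)) xor ((P & Q) xor Q) = F xor F = F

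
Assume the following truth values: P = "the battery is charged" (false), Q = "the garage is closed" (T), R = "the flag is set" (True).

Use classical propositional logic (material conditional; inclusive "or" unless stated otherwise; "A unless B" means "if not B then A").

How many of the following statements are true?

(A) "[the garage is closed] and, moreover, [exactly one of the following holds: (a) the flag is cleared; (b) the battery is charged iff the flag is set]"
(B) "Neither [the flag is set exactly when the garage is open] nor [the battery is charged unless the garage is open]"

1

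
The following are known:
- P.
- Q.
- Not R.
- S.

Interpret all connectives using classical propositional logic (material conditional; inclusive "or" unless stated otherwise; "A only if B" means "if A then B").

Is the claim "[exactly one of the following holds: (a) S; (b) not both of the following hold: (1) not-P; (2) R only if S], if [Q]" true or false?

False

In symbols: Q -> (S xor (~P nand (R -> S)))

~P = ~T = F
R -> S = F -> T = T
~P nand (R -> S) = F nand T = T
S xor (~P nand (R -> S)) = T xor T = F
Q -> (S xor (~P nand (R -> S))) = T -> F = F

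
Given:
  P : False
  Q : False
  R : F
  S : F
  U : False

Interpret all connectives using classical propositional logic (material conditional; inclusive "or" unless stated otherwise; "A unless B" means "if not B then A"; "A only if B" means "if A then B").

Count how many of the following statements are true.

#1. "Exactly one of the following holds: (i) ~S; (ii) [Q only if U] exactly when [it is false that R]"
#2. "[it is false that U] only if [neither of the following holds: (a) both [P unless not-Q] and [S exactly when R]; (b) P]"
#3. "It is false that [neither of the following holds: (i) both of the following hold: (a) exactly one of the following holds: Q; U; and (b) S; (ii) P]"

#1: This is ~S xor ((Q -> U) <-> ~R).

~S = ~F = T
Q -> U = F -> F = T
~R = ~F = T
(Q -> U) <-> ~R = T <-> T = T
~S xor ((Q -> U) <-> ~R) = T xor T = F
So #1 is false.

#2: Formalization: ~U -> (((P | ~Q) & (S <-> R)) nor P)

~U = ~F = T
~Q = ~F = T
P | ~Q = F | T = T
S <-> R = F <-> F = T
(P | ~Q) & (S <-> R) = T & T = T
((P | ~Q) & (S <-> R)) nor P = T nor F = F
~U -> (((P | ~Q) & (S <-> R)) nor P) = T -> F = F
Hence #2 is false.

#3: This is ~(((Q xor U) & S) nor P).

Q xor U = F xor F = F
(Q xor U) & S = F & F = F
((Q xor U) & S) nor P = F nor F = T
~(((Q xor U) & S) nor P) = ~T = F
Hence #3 is false.

Count: 0.

0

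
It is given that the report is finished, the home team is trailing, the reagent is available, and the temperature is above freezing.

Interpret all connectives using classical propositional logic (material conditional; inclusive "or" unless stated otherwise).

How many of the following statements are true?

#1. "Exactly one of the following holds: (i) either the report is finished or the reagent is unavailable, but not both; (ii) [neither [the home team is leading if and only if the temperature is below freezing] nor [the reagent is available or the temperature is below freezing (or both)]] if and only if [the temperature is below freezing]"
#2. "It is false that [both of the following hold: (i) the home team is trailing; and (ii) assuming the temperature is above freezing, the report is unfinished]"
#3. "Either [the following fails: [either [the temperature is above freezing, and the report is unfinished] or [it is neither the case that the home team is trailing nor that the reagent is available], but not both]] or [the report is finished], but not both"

1

Let P = "the report is finished" (T), R = "the reagent is available" (T), Q = "the home team is leading" (F), S = "the temperature is below freezing" (F).

#1: This is (P xor ~R) xor (((Q <-> S) nor (R | S)) <-> S).

~R = ~T = F
P xor ~R = T xor F = T
Q <-> S = F <-> F = T
R | S = T | F = T
(Q <-> S) nor (R | S) = T nor T = F
((Q <-> S) nor (R | S)) <-> S = F <-> F = T
(P xor ~R) xor (((Q <-> S) nor (R | S)) <-> S) = T xor T = F
So #1 is false.

#2: Formalization: ~(~Q & (~S -> ~P))

~Q = ~F = T
~S = ~F = T
~P = ~T = F
~S -> ~P = T -> F = F
~Q & (~S -> ~P) = T & F = F
~(~Q & (~S -> ~P)) = ~F = T
Thus #2 is true.

#3: This is ~((~S & ~P) xor (~Q nor R)) xor P.

~S = ~F = T
~P = ~T = F
~S & ~P = T & F = F
~Q = ~F = T
~Q nor R = T nor T = F
(~S & ~P) xor (~Q nor R) = F xor F = F
~((~S & ~P) xor (~Q nor R)) = ~F = T
~((~S & ~P) xor (~Q nor R)) xor P = T xor T = F
Thus #3 is false.

Count: 1.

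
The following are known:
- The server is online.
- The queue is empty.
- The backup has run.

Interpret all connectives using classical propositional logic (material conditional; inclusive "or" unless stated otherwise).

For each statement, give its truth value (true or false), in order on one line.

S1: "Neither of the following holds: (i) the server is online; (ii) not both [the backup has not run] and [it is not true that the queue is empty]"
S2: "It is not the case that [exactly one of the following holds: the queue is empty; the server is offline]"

Let P = "the server is online" (T), R = "the backup has run" (T), Q = "the queue is empty" (T).

S1: In symbols: P ↓ (¬R ↑ ¬Q)

¬R = ¬T = F
¬Q = ¬T = F
¬R ↑ ¬Q = F ↑ F = T
P ↓ (¬R ↑ ¬Q) = T ↓ T = F
Thus S1 is false.

S2: Formalization: ¬(Q ⊕ ¬P)

¬P = ¬T = F
Q ⊕ ¬P = T ⊕ F = T
¬(Q ⊕ ¬P) = ¬T = F
Thus S2 is false.

S1 False, S2 False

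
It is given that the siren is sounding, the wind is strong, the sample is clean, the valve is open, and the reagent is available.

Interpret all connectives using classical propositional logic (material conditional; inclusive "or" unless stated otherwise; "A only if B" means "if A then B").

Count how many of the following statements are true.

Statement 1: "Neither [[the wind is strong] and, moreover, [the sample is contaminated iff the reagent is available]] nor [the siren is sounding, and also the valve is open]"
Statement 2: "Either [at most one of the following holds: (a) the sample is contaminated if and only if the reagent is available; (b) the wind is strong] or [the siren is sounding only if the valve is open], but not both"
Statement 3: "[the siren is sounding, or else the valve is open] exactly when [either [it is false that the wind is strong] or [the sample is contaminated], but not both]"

0

Let Q = "the wind is strong" (T), R = "the sample is contaminated" (F), U = "the reagent is available" (T), P = "the siren is sounding" (T), S = "the valve is open" (T).

Statement 1: Parsed as (Q & (R <-> U)) nor (P & S)

R <-> U = F <-> T = F
Q & (R <-> U) = T & F = F
P & S = T & T = T
(Q & (R <-> U)) nor (P & S) = F nor T = F
So Statement 1 is false.

Statement 2: In symbols: ((R <-> U) nand Q) xor (P -> S)

R <-> U = F <-> T = F
(R <-> U) nand Q = F nand T = T
P -> S = T -> T = T
((R <-> U) nand Q) xor (P -> S) = T xor T = F
Thus Statement 2 is false.

Statement 3: This is (P | S) <-> (~Q xor R).

P | S = T | T = T
~Q = ~T = F
~Q xor R = F xor F = F
(P | S) <-> (~Q xor R) = T <-> F = F
Thus Statement 3 is false.

True statements: 0 (none).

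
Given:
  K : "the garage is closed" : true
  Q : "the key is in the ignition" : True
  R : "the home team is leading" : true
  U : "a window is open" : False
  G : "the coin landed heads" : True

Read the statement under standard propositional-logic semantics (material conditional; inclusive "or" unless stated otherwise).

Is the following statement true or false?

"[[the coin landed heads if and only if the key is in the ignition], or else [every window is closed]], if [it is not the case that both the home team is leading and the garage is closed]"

The statement is true.

Values: R=True, K=True, G=True, Q=True, U=False.
In symbols: (R nand K) -> ((G iff Q) or not U)

R nand K = True nand True = False
G iff Q = True iff True = True
not U = not False = True
(G iff Q) or not U = True or True = True
(R nand K) -> ((G iff Q) or not U) = False -> True = True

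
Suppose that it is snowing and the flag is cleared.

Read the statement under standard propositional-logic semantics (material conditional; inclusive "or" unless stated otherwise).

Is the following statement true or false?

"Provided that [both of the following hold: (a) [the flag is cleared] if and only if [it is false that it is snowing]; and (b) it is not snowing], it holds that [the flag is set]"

The statement is true.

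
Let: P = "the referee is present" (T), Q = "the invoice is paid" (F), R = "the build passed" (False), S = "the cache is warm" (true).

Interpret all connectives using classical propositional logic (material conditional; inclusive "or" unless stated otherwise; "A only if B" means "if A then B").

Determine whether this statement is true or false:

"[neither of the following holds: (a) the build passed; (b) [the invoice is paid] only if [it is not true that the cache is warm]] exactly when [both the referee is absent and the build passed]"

The statement is true.

In symbols: (R nor (Q -> ~S)) <-> (~P & R)

~S = ~T = F
Q -> ~S = F -> F = T
R nor (Q -> ~S) = F nor T = F
~P = ~T = F
~P & R = F & F = F
(R nor (Q -> ~S)) <-> (~P & R) = F <-> F = T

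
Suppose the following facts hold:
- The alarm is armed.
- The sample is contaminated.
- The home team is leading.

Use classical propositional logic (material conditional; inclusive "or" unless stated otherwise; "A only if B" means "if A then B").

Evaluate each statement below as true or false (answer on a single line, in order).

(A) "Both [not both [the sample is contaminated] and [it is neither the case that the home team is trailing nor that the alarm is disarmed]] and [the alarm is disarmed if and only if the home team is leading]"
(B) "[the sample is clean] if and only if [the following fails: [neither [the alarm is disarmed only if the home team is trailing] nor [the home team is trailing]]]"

Let Q = "the sample is contaminated" (True), R = "the home team is leading" (True), P = "the alarm is armed" (True).

(A): Formalization: (Q nand (not R nor not P)) and (not P iff R)

not R = not True = False
not P = not True = False
not R nor not P = False nor False = True
Q nand (not R nor not P) = True nand True = False
not P = not True = False
not P iff R = False iff True = False
(Q nand (not R nor not P)) and (not P iff R) = False and False = False
Thus (A) is false.

(B): In symbols: not Q iff not ((not P -> not R) nor not R)

not Q = not True = False
not P = not True = False
not R = not True = False
not P -> not R = False -> False = True
not R = not True = False
(not P -> not R) nor not R = True nor False = False
not ((not P -> not R) nor not R) = not False = True
not Q iff not ((not P -> not R) nor not R) = False iff True = False
Hence (B) is false.

(A) F, (B) F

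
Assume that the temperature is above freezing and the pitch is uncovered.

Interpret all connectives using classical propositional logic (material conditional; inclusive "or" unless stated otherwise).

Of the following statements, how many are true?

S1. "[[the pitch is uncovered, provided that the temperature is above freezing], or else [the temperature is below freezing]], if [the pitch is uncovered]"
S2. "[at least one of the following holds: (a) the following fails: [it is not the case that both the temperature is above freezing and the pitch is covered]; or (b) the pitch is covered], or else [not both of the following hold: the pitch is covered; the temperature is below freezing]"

2

Let V = "the pitch is covered" (F), M = "the temperature is below freezing" (F).

S1: In symbols: ~V -> ((~M -> ~V) | M)

~V = ~F = T
~M = ~F = T
~V = ~F = T
~M -> ~V = T -> T = T
(~M -> ~V) | M = T | F = T
~V -> ((~M -> ~V) | M) = T -> T = T
Thus S1 is true.

S2: Formalization: (~(~M nand V) | V) | (V nand M)

~M = ~F = T
~M nand V = T nand F = T
~(~M nand V) = ~T = F
~(~M nand V) | V = F | F = F
V nand M = F nand F = T
(~(~M nand V) | V) | (V nand M) = F | T = T
Thus S2 is true.

Count: 2.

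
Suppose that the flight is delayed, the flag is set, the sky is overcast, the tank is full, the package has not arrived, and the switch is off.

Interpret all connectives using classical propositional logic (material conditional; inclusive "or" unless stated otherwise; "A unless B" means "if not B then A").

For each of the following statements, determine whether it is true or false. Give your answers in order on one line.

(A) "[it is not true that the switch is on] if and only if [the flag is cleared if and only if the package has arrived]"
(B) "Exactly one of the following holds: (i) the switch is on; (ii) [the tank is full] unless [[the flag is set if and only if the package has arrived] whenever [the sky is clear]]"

Let V = "the switch is on" (F), Q = "the flag is set" (T), U = "the package has arrived" (F), S = "the tank is full" (T), R = "the sky is overcast" (T).

(A): Formalization: ¬V ↔ (¬Q ↔ U)

¬V = ¬F = T
¬Q = ¬T = F
¬Q ↔ U = F ↔ F = T
¬V ↔ (¬Q ↔ U) = T ↔ T = T
Thus (A) is true.

(B): This is V ⊕ (S ∨ (¬R → (Q ↔ U))).

¬R = ¬T = F
Q ↔ U = T ↔ F = F
¬R → (Q ↔ U) = F → F = T
S ∨ (¬R → (Q ↔ U)) = T ∨ T = T
V ⊕ (S ∨ (¬R → (Q ↔ U))) = F ⊕ T = T
So (B) is true.

(A) true / (B) true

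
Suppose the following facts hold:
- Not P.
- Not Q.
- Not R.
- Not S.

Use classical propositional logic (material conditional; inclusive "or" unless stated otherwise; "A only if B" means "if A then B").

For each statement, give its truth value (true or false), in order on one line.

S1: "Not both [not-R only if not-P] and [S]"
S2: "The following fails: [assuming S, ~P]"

S1 true / S2 false

S1: Formalization: (not R -> not P) nand S

not R = not False = True
not P = not False = True
not R -> not P = True -> True = True
(not R -> not P) nand S = True nand False = True
So S1 is true.

S2: Formalization: not (S -> not P)

not P = not False = True
S -> not P = False -> True = True
not (S -> not P) = not True = False
Thus S2 is false.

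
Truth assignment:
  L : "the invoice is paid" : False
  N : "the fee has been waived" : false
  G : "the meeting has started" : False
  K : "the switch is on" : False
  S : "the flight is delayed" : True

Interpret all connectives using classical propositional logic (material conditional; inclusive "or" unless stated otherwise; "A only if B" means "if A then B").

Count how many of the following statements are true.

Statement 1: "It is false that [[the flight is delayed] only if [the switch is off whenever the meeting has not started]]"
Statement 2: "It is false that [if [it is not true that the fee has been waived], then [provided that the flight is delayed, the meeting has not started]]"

0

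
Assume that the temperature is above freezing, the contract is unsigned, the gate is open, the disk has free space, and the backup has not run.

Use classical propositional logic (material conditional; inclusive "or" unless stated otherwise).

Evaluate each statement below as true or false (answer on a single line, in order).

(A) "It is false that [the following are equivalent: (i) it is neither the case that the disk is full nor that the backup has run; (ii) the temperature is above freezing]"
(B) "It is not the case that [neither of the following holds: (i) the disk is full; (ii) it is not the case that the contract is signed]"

(A) false / (B) true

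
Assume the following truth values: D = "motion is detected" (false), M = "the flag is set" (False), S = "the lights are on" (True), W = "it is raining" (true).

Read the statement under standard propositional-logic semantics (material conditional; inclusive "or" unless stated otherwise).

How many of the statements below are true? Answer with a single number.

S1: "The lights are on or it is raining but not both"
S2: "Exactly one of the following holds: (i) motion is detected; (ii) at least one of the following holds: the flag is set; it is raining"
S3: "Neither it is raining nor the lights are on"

S1: Parsed as S xor W

S xor W = True xor True = False
Hence S1 is false.

S2: Formalization: D xor (M or W)

M or W = False or True = True
D xor (M or W) = False xor True = True
Thus S2 is true.

S3: Parsed as W nor S

W nor S = True nor True = False
Hence S3 is false.

True statements: 1 (S2).

1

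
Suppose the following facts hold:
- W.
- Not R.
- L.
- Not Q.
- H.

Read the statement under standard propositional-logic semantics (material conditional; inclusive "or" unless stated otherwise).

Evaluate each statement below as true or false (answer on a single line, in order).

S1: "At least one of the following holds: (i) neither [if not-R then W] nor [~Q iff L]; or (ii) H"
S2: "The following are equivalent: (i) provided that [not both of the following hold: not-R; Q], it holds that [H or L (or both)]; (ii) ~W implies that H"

S1 True / S2 True

S1: Formalization: ((¬R → W) ↓ (¬Q ↔ L)) ∨ H

¬R = ¬F = T
¬R → W = T → T = T
¬Q = ¬F = T
¬Q ↔ L = T ↔ T = T
(¬R → W) ↓ (¬Q ↔ L) = T ↓ T = F
((¬R → W) ↓ (¬Q ↔ L)) ∨ H = F ∨ T = T
Hence S1 is true.

S2: Parsed as ((¬R ↑ Q) → (H ∨ L)) ↔ (¬W → H)

¬R = ¬F = T
¬R ↑ Q = T ↑ F = T
H ∨ L = T ∨ T = T
(¬R ↑ Q) → (H ∨ L) = T → T = T
¬W = ¬T = F
¬W → H = F → T = T
((¬R ↑ Q) → (H ∨ L)) ↔ (¬W → H) = T ↔ T = T
Hence S2 is true.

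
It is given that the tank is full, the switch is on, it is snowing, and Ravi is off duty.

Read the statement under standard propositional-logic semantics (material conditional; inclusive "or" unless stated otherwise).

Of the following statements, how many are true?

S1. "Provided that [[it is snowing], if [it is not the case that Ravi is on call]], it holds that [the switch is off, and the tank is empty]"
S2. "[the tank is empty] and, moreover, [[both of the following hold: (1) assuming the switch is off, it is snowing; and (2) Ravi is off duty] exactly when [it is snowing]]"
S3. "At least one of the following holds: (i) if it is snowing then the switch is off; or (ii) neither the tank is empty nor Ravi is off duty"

0

Let S = "Ravi is on call" (F), R = "it is snowing" (T), Q = "the switch is on" (T), P = "the tank is full" (T).

S1: In symbols: (¬S → R) → (¬Q ∧ ¬P)

¬S = ¬F = T
¬S → R = T → T = T
¬Q = ¬T = F
¬P = ¬T = F
¬Q ∧ ¬P = F ∧ F = F
(¬S → R) → (¬Q ∧ ¬P) = T → F = F
Thus S1 is false.

S2: Formalization: ¬P ∧ (((¬Q → R) ∧ ¬S) ↔ R)

¬P = ¬T = F
¬Q = ¬T = F
¬Q → R = F → T = T
¬S = ¬F = T
(¬Q → R) ∧ ¬S = T ∧ T = T
((¬Q → R) ∧ ¬S) ↔ R = T ↔ T = T
¬P ∧ (((¬Q → R) ∧ ¬S) ↔ R) = F ∧ T = F
So S2 is false.

S3: Parsed as (R → ¬Q) ∨ (¬P ↓ ¬S)

¬Q = ¬T = F
R → ¬Q = T → F = F
¬P = ¬T = F
¬S = ¬F = T
¬P ↓ ¬S = F ↓ T = F
(R → ¬Q) ∨ (¬P ↓ ¬S) = F ∨ F = F
Hence S3 is false.

Count: 0.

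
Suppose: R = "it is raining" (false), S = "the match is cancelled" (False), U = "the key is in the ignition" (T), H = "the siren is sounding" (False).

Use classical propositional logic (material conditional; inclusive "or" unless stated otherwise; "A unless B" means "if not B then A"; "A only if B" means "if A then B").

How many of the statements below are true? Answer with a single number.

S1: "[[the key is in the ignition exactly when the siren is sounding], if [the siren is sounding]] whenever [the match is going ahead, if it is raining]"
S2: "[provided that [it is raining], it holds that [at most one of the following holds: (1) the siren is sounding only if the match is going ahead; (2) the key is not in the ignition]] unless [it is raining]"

2

S1: Parsed as (R → ¬S) → (H → (U ↔ H))

¬S = ¬F = T
R → ¬S = F → T = T
U ↔ H = T ↔ F = F
H → (U ↔ H) = F → F = T
(R → ¬S) → (H → (U ↔ H)) = T → T = T
Thus S1 is true.

S2: This is (R → ((H → ¬S) ↑ ¬U)) ∨ R.

¬S = ¬F = T
H → ¬S = F → T = T
¬U = ¬T = F
(H → ¬S) ↑ ¬U = T ↑ F = T
R → ((H → ¬S) ↑ ¬U) = F → T = T
(R → ((H → ¬S) ↑ ¬U)) ∨ R = T ∨ F = T
So S2 is true.

2 of the 2 statements are true (S1, S2).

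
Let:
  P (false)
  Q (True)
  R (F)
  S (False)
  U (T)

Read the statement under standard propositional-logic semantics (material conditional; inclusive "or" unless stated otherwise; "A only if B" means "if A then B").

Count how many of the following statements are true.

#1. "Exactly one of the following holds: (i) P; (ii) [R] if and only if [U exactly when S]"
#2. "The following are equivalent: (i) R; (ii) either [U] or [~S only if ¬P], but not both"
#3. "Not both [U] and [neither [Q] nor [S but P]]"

3

#1: In symbols: P xor (R <-> (U <-> S))

U <-> S = T <-> F = F
R <-> (U <-> S) = F <-> F = T
P xor (R <-> (U <-> S)) = F xor T = T
Thus #1 is true.

#2: Parsed as R <-> (U xor (~S -> ~P))

~S = ~F = T
~P = ~F = T
~S -> ~P = T -> T = T
U xor (~S -> ~P) = T xor T = F
R <-> (U xor (~S -> ~P)) = F <-> F = T
Thus #2 is true.

#3: Formalization: U nand (Q nor (S & P))

S & P = F & F = F
Q nor (S & P) = T nor F = F
U nand (Q nor (S & P)) = T nand F = T
Hence #3 is true.

Count: 3.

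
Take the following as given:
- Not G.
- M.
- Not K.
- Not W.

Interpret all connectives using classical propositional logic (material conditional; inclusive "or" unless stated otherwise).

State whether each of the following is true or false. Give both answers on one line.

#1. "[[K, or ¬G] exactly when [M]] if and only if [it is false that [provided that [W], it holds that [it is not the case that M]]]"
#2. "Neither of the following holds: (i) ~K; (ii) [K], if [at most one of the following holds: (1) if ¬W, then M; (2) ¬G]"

#1: Formalization: ((K ∨ ¬G) ↔ M) ↔ ¬(W → ¬M)

¬G = ¬F = T
K ∨ ¬G = F ∨ T = T
(K ∨ ¬G) ↔ M = T ↔ T = T
¬M = ¬T = F
W → ¬M = F → F = T
¬(W → ¬M) = ¬T = F
((K ∨ ¬G) ↔ M) ↔ ¬(W → ¬M) = T ↔ F = F
So #1 is false.

#2: Formalization: ¬K ↓ (((¬W → M) ↑ ¬G) → K)

¬K = ¬F = T
¬W = ¬F = T
¬W → M = T → T = T
¬G = ¬F = T
(¬W → M) ↑ ¬G = T ↑ T = F
((¬W → M) ↑ ¬G) → K = F → F = T
¬K ↓ (((¬W → M) ↑ ¬G) → K) = T ↓ T = F
So #2 is false.

#1 F, #2 F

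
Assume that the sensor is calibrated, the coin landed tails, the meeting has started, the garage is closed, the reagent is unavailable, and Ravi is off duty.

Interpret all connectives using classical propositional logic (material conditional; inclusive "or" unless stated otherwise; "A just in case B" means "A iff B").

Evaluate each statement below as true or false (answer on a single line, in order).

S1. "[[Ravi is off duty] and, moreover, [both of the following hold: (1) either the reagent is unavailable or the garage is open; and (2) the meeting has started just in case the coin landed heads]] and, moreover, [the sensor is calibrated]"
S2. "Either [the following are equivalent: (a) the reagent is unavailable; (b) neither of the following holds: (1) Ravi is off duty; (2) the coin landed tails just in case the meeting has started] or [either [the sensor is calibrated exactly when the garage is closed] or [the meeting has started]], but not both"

Let S = "Ravi is on call" (F), H = "the reagent is available" (F), M = "the garage is closed" (T), N = "the meeting has started" (T), W = "the coin landed heads" (F), P = "the sensor is calibrated" (T).

S1: This is (¬S ∧ ((¬H ∨ ¬M) ∧ (N ↔ W))) ∧ P.

¬S = ¬F = T
¬H = ¬F = T
¬M = ¬T = F
¬H ∨ ¬M = T ∨ F = T
N ↔ W = T ↔ F = F
(¬H ∨ ¬M) ∧ (N ↔ W) = T ∧ F = F
¬S ∧ ((¬H ∨ ¬M) ∧ (N ↔ W)) = T ∧ F = F
(¬S ∧ ((¬H ∨ ¬M) ∧ (N ↔ W))) ∧ P = F ∧ T = F
Thus S1 is false.

S2: This is (¬H ↔ (¬S ↓ (¬W ↔ N))) ⊕ ((P ↔ M) ∨ N).

¬H = ¬F = T
¬S = ¬F = T
¬W = ¬F = T
¬W ↔ N = T ↔ T = T
¬S ↓ (¬W ↔ N) = T ↓ T = F
¬H ↔ (¬S ↓ (¬W ↔ N)) = T ↔ F = F
P ↔ M = T ↔ T = T
(P ↔ M) ∨ N = T ∨ T = T
(¬H ↔ (¬S ↓ (¬W ↔ N))) ⊕ ((P ↔ M) ∨ N) = F ⊕ T = T
So S2 is true.

S1 False, S2 True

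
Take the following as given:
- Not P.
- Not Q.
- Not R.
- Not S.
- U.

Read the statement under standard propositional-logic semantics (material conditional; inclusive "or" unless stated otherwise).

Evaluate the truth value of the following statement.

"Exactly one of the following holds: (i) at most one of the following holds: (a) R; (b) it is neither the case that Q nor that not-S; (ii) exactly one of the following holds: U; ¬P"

The statement is true.

This is (R nand (Q nor not S)) xor (U xor not P).

not S = not False = True
Q nor not S = False nor True = False
R nand (Q nor not S) = False nand False = True
not P = not False = True
U xor not P = True xor True = False
(R nand (Q nor not S)) xor (U xor not P) = True xor False = True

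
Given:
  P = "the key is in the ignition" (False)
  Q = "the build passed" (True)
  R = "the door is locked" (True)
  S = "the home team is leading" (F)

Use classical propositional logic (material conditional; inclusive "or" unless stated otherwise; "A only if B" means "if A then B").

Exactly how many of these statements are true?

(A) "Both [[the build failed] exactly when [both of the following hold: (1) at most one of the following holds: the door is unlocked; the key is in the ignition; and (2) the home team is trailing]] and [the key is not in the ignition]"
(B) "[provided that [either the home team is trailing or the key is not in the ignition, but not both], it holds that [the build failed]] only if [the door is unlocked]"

0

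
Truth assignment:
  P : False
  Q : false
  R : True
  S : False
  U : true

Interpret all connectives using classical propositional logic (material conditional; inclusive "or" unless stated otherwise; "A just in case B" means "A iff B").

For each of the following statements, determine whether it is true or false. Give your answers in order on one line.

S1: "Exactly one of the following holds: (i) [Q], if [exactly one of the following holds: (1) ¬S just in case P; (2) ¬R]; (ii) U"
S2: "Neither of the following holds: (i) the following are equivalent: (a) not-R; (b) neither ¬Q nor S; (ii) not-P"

S1 false, S2 false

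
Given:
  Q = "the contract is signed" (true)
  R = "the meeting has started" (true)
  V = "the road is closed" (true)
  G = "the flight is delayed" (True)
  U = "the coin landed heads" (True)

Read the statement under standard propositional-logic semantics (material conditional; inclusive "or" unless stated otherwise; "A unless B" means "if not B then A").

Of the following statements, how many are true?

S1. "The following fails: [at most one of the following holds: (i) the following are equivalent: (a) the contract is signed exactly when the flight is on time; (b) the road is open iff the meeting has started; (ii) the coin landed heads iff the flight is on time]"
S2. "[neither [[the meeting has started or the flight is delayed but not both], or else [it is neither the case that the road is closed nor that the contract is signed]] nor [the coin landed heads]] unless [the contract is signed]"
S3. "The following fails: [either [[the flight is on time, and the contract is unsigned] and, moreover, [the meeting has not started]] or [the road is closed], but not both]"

1

S1: Formalization: ~(((Q <-> ~G) <-> (~V <-> R)) nand (U <-> ~G))

~G = ~T = F
Q <-> ~G = T <-> F = F
~V = ~T = F
~V <-> R = F <-> T = F
(Q <-> ~G) <-> (~V <-> R) = F <-> F = T
~G = ~T = F
U <-> ~G = T <-> F = F
((Q <-> ~G) <-> (~V <-> R)) nand (U <-> ~G) = T nand F = T
~(((Q <-> ~G) <-> (~V <-> R)) nand (U <-> ~G)) = ~T = F
Hence S1 is false.

S2: This is (((R xor G) | (V nor Q)) nor U) | Q.

R xor G = T xor T = F
V nor Q = T nor T = F
(R xor G) | (V nor Q) = F | F = F
((R xor G) | (V nor Q)) nor U = F nor T = F
(((R xor G) | (V nor Q)) nor U) | Q = F | T = T
Thus S2 is true.

S3: Formalization: ~(((~G & ~Q) & ~R) xor V)

~G = ~T = F
~Q = ~T = F
~G & ~Q = F & F = F
~R = ~T = F
(~G & ~Q) & ~R = F & F = F
((~G & ~Q) & ~R) xor V = F xor T = T
~(((~G & ~Q) & ~R) xor V) = ~T = F
So S3 is false.

1 of the 3 statements is true.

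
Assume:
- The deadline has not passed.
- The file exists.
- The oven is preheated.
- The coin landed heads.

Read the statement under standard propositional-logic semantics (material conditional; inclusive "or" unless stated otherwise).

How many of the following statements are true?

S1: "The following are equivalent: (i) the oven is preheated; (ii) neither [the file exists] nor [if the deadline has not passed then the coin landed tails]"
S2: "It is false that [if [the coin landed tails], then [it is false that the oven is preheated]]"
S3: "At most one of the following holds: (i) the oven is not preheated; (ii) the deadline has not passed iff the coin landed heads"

1

Let R = "the oven is preheated" (True), Q = "the file exists" (True), P = "the deadline has passed" (False), S = "the coin landed heads" (True).

S1: This is R iff (Q nor (not P -> not S)).

not P = not False = True
not S = not True = False
not P -> not S = True -> False = False
Q nor (not P -> not S) = True nor False = False
R iff (Q nor (not P -> not S)) = True iff False = False
Hence S1 is false.

S2: Parsed as not (not S -> not R)

not S = not True = False
not R = not True = False
not S -> not R = False -> False = True
not (not S -> not R) = not True = False
So S2 is false.

S3: In symbols: not R nand (not P iff S)

not R = not True = False
not P = not False = True
not P iff S = True iff True = True
not R nand (not P iff S) = False nand True = True
Hence S3 is true.

1 of the 3 statements is true.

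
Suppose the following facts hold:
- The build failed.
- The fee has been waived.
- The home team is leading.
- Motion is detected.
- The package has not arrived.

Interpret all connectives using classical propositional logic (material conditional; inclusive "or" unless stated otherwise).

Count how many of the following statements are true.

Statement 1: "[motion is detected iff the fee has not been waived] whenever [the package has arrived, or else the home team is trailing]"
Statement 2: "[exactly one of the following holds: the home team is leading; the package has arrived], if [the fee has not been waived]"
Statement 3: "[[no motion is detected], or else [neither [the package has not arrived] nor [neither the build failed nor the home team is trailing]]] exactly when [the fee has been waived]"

2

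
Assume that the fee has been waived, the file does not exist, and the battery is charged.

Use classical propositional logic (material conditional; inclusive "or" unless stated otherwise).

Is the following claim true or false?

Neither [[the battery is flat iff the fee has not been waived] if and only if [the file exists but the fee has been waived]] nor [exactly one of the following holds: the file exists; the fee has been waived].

Let R = "the battery is charged" (T), P = "the fee has been waived" (T), Q = "the file exists" (F).
Formalization: ((¬R ↔ ¬P) ↔ (Q ∧ P)) ↓ (Q ⊕ P)

¬R = ¬T = F
¬P = ¬T = F
¬R ↔ ¬P = F ↔ F = T
Q ∧ P = F ∧ T = F
(¬R ↔ ¬P) ↔ (Q ∧ P) = T ↔ F = F
Q ⊕ P = F ⊕ T = T
((¬R ↔ ¬P) ↔ (Q ∧ P)) ↓ (Q ⊕ P) = F ↓ T = F

False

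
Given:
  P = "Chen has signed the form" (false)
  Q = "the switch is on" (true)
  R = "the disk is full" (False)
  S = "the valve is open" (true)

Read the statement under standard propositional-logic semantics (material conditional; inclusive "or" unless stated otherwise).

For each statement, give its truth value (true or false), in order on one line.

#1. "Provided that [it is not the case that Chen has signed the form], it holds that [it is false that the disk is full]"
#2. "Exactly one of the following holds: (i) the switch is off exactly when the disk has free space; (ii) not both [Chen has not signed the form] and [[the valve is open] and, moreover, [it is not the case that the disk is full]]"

#1 T, #2 F

#1: This is ~P -> ~R.

~P = ~F = T
~R = ~F = T
~P -> ~R = T -> T = T
Thus #1 is true.

#2: Parsed as (~Q <-> ~R) xor (~P nand (S & ~R))

~Q = ~T = F
~R = ~F = T
~Q <-> ~R = F <-> T = F
~P = ~F = T
~R = ~F = T
S & ~R = T & T = T
~P nand (S & ~R) = T nand T = F
(~Q <-> ~R) xor (~P nand (S & ~R)) = F xor F = F
Hence #2 is false.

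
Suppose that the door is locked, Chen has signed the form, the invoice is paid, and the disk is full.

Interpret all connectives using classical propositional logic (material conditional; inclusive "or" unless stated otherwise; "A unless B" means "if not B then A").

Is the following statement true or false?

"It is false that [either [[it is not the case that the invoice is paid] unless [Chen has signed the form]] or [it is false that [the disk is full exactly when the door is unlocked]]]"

Let R = "the invoice is paid" (T), Q = "Chen has signed the form" (T), S = "the disk is full" (T), P = "the door is locked" (T).
Parsed as ¬((¬R ∨ Q) ∨ ¬(S ↔ ¬P))

¬R = ¬T = F
¬R ∨ Q = F ∨ T = T
¬P = ¬T = F
S ↔ ¬P = T ↔ F = F
¬(S ↔ ¬P) = ¬F = T
(¬R ∨ Q) ∨ ¬(S ↔ ¬P) = T ∨ T = T
¬((¬R ∨ Q) ∨ ¬(S ↔ ¬P)) = ¬T = F

The statement is false.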